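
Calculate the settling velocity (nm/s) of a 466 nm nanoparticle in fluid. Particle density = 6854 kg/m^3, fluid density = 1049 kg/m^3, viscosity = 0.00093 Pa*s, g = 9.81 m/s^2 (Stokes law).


Radius R = 466/2 nm = 2.33e-07 m
Density difference = 6854 - 1049 = 5805 kg/m^3
v = 2 * R^2 * (rho_p - rho_f) * g / (9 * eta)
v = 2 * (2.33e-07)^2 * 5805 * 9.81 / (9 * 0.00093)
v = 7.38733e-07 m/s = 738.7332 nm/s

738.7332


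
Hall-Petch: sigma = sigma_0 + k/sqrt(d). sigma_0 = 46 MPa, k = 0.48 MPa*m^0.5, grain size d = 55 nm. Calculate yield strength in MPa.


d = 55 nm = 5.5e-08 m
sqrt(d) = 0.0002345208
Hall-Petch contribution = k / sqrt(d) = 0.48 / 0.0002345208 = 2046.7 MPa
sigma = sigma_0 + k/sqrt(d) = 46 + 2046.7 = 2092.7 MPa

2092.7


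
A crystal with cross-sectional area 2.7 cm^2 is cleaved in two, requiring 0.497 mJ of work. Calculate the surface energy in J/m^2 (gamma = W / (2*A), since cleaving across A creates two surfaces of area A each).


Convert: A = 2.7 cm^2 = 0.00027 m^2, W = 0.497 mJ = 0.000497 J
Cleaving exposes two faces of area A, so total new surface = 2*A and gamma = W / (2*A)
gamma = 0.000497 / (2 * 0.00027)
gamma = 0.92 J/m^2

0.92


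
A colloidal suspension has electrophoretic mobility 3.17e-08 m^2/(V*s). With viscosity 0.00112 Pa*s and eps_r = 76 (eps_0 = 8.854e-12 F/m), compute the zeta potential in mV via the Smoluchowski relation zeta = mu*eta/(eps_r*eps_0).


Smoluchowski equation: zeta = mu * eta / (eps_r * eps_0)
zeta = 3.17e-08 * 0.00112 / (76 * 8.854e-12)
zeta = 0.052762 V = 52.76 mV

52.76


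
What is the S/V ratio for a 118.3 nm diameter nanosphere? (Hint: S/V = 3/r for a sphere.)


Radius r = 118.3/2 = 59.15 nm
S/V = 3 / r = 3 / 59.15
S/V = 0.0507 nm^-1

0.0507


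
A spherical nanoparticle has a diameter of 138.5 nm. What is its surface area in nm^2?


Radius r = 138.5/2 = 69.25 nm
Surface area SA = 4 * pi * r^2
SA = 4 * pi * (69.25)^2
SA = 60262.82 nm^2

60262.82


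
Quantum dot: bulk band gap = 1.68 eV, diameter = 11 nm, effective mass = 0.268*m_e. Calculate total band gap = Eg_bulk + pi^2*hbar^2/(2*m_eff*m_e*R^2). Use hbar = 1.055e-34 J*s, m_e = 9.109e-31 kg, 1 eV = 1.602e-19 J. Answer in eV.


Radius R = 11/2 nm = 5.5e-09 m
Confinement energy dE = pi^2 * hbar^2 / (2 * m_eff * m_e * R^2)
dE = pi^2 * (1.055e-34)^2 / (2 * 0.268 * 9.109e-31 * (5.5e-09)^2) J, divided by 1.602e-19 J/eV
dE = 0.0464 eV
Total band gap = E_g(bulk) + dE = 1.68 + 0.0464 = 1.7264 eV

1.7264


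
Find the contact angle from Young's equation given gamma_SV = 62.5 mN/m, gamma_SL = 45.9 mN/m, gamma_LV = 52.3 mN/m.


cos(theta) = (gamma_SV - gamma_SL) / gamma_LV
cos(theta) = (62.5 - 45.9) / 52.3
cos(theta) = 0.3174
theta = arccos(0.3174) = 71.49 degrees

71.49


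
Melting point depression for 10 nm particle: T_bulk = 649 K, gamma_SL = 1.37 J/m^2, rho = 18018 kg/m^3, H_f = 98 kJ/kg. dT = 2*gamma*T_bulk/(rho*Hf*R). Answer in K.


Radius R = 10/2 = 5 nm = 5e-09 m
Convert H_f = 98 kJ/kg = 98000 J/kg
dT = 2 * gamma_SL * T_bulk / (rho * H_f * R)
dT = 2 * 1.37 * 649 / (18018 * 98000 * 5e-09)
dT = 201.4 K

201.4


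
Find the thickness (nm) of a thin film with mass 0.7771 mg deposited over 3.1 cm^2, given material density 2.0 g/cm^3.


Convert: m = 0.7771 mg = 7.7710e-07 kg, A = 3.1 cm^2 = 3.1000e-04 m^2, rho = 2.0 g/cm^3 = 2000 kg/m^3
t = m / (A * rho)
t = 7.7710e-07 / (3.1000e-04 * 2000)
t = 1.2534e-06 m = 1253.4 nm

1253.4


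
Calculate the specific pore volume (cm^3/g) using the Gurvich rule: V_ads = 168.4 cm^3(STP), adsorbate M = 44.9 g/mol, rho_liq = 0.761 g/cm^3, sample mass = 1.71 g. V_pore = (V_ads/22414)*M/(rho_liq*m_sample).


Moles adsorbed n = V_ads / 22414 = 168.4 / 22414 = 7.513161e-03 mol
Liquid volume V_liq = n * M / rho_liq = 7.513161e-03 * 44.9 / 0.761 = 0.44329 cm^3
Specific pore volume V_pore = V_liq / m_sample = 0.44329 / 1.71
V_pore = 0.2592 cm^3/g

0.2592


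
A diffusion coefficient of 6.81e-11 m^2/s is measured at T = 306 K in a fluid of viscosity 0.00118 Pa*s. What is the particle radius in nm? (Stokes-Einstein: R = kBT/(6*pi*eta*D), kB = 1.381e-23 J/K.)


Stokes-Einstein: R = kB*T / (6*pi*eta*D)
R = 1.381e-23 * 306 / (6 * pi * 0.00118 * 6.81e-11)
R = 2.78988e-09 m = 2.79 nm

2.79


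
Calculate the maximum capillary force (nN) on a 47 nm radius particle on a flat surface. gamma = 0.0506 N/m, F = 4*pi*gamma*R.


Convert radius: R = 47 nm = 4.7e-08 m
F = 4 * pi * gamma * R
F = 4 * pi * 0.0506 * 4.7e-08
F = 2.98853e-08 N = 29.8853 nN

29.8853


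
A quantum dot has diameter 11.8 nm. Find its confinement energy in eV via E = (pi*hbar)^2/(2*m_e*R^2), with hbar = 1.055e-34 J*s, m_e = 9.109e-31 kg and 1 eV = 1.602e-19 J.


Radius R = 11.8/2 = 5.9 nm = 5.9e-09 m
E = (pi * 1.055e-34)^2 / (2 * 9.109e-31 * (5.9e-09)^2)
E(J) = 1.73221e-21
E = E(J) / 1.602e-19 = 0.0108 eV

0.0108


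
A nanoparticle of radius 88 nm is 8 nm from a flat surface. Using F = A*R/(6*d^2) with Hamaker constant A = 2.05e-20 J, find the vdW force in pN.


Convert to SI: R = 88 nm = 8.8e-08 m, d = 8 nm = 8e-09 m
F = A * R / (6 * d^2)
F = 2.05e-20 * 8.8e-08 / (6 * (8e-09)^2)
F = 4.69792e-12 N = 4.698 pN

4.698


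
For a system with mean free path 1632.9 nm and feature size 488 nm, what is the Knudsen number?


Knudsen number Kn = lambda / L
Kn = 1632.9 / 488
Kn = 3.3461

3.3461


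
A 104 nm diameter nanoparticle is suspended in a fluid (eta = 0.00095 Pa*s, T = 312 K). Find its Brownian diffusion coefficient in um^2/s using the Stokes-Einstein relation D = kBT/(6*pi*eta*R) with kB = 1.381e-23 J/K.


Radius R = 104/2 = 52 nm = 5.2e-08 m
D = kB*T / (6*pi*eta*R)
D = 1.381e-23 * 312 / (6 * pi * 0.00095 * 5.2e-08)
D = 4.62722e-12 m^2/s = 4.627 um^2/s

4.627


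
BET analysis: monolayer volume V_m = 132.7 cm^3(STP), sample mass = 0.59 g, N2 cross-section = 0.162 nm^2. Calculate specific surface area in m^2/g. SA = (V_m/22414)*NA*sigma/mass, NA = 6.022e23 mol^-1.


Number of moles in monolayer = V_m / 22414 = 132.7 / 22414 = 0.00592041
Number of molecules = moles * NA = 0.00592041 * 6.022e23
SA = molecules * sigma / mass
SA = (132.7 / 22414) * 6.022e23 * 0.162e-18 / 0.59
SA = 978.9 m^2/g

978.9


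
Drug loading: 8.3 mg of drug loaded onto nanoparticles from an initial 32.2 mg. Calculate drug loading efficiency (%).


Drug loading efficiency = (drug loaded / drug initial) * 100
DLE = 8.3 / 32.2 * 100
DLE = 0.2578 * 100
DLE = 25.78%

25.78


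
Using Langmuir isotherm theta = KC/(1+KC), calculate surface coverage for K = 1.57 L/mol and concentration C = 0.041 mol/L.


Langmuir isotherm: theta = K*C / (1 + K*C)
K*C = 1.57 * 0.041 = 0.06437
theta = 0.06437 / (1 + 0.06437) = 0.06437 / 1.06437
theta = 0.0605

0.0605


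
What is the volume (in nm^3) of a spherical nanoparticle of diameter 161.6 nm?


Radius r = 161.6/2 = 80.8 nm
Volume V = (4/3) * pi * r^3
V = (4/3) * pi * (80.8)^3
V = 2209645.95 nm^3

2209645.95


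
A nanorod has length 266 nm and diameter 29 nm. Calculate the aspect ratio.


Aspect ratio AR = length / diameter
AR = 266 / 29
AR = 9.17

9.17


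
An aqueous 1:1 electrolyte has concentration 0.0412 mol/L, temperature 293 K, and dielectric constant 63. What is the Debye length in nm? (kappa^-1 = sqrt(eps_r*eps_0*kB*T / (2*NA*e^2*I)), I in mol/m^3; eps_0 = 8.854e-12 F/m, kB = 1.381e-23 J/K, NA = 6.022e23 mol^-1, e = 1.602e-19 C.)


Ionic strength I = 0.0412 * 1^2 * 1000 = 41.2 mol/m^3
kappa^-1 = sqrt(63 * 8.854e-12 * 1.381e-23 * 293 / (2 * 6.022e23 * (1.602e-19)^2 * 41.2))
kappa^-1 = 1.331 nm

1.331


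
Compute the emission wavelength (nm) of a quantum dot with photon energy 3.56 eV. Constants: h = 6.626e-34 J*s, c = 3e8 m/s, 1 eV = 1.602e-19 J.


Convert energy: E = 3.56 eV = 3.56 * 1.602e-19 = 5.70312e-19 J
lambda = h*c / E = 6.626e-34 * 3e8 / 5.70312e-19
lambda = 3.48546e-07 m = 348.5 nm

348.5


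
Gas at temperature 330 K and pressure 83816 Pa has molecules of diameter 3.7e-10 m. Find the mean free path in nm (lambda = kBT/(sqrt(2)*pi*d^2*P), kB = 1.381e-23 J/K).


Mean free path: lambda = kB*T / (sqrt(2) * pi * d^2 * P)
lambda = 1.381e-23 * 330 / (sqrt(2) * pi * (3.7e-10)^2 * 83816)
lambda = 8.93948e-08 m
lambda = 89.39 nm

89.39


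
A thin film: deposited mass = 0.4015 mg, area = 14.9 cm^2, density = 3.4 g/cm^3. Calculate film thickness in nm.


Convert: m = 0.4015 mg = 4.0150e-07 kg, A = 14.9 cm^2 = 1.4900e-03 m^2, rho = 3.4 g/cm^3 = 3400 kg/m^3
t = m / (A * rho)
t = 4.0150e-07 / (1.4900e-03 * 3400)
t = 7.9254e-08 m = 79.3 nm

79.3


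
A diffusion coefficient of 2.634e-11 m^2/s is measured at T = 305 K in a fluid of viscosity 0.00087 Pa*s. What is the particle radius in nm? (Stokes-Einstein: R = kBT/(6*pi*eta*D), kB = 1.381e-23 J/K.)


Stokes-Einstein: R = kB*T / (6*pi*eta*D)
R = 1.381e-23 * 305 / (6 * pi * 0.00087 * 2.634e-11)
R = 9.75118e-09 m = 9.75 nm

9.75


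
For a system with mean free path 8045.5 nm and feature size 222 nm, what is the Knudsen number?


Knudsen number Kn = lambda / L
Kn = 8045.5 / 222
Kn = 36.241

36.241


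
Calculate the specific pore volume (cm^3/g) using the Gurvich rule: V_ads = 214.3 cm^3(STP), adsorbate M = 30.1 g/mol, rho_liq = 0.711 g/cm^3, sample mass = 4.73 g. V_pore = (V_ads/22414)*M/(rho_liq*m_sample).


Moles adsorbed n = V_ads / 22414 = 214.3 / 22414 = 9.560989e-03 mol
Liquid volume V_liq = n * M / rho_liq = 9.560989e-03 * 30.1 / 0.711 = 0.40476 cm^3
Specific pore volume V_pore = V_liq / m_sample = 0.40476 / 4.73
V_pore = 0.0856 cm^3/g

0.0856


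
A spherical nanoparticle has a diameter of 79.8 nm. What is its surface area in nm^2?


Radius r = 79.8/2 = 39.9 nm
Surface area SA = 4 * pi * r^2
SA = 4 * pi * (39.9)^2
SA = 20005.79 nm^2

20005.79


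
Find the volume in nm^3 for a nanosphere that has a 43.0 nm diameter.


Radius r = 43.0/2 = 21.5 nm
Volume V = (4/3) * pi * r^3
V = (4/3) * pi * (21.5)^3
V = 41629.77 nm^3

41629.77


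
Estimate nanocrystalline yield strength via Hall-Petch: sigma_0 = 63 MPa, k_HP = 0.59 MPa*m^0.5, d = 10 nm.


d = 10 nm = 1e-08 m
sqrt(d) = 0.0001
Hall-Petch contribution = k / sqrt(d) = 0.59 / 0.0001 = 5900.0 MPa
sigma = sigma_0 + k/sqrt(d) = 63 + 5900.0 = 5963.0 MPa

5963.0


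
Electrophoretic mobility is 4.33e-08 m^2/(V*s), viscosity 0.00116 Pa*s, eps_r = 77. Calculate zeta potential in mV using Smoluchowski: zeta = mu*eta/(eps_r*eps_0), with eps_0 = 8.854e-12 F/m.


Smoluchowski equation: zeta = mu * eta / (eps_r * eps_0)
zeta = 4.33e-08 * 0.00116 / (77 * 8.854e-12)
zeta = 0.073674 V = 73.67 mV

73.67


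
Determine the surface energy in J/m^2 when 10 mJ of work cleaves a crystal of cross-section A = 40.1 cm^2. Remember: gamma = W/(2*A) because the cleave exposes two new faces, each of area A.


Convert: A = 40.1 cm^2 = 0.00401 m^2, W = 10 mJ = 0.01 J
Cleaving exposes two faces of area A, so total new surface = 2*A and gamma = W / (2*A)
gamma = 0.01 / (2 * 0.00401)
gamma = 1.247 J/m^2

1.247


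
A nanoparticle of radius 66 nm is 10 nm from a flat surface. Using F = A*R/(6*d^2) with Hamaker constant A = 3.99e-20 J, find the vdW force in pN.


Convert to SI: R = 66 nm = 6.6e-08 m, d = 10 nm = 1e-08 m
F = A * R / (6 * d^2)
F = 3.99e-20 * 6.6e-08 / (6 * (1e-08)^2)
F = 4.389e-12 N = 4.389 pN

4.389


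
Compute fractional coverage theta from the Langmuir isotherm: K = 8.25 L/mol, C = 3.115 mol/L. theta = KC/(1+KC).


Langmuir isotherm: theta = K*C / (1 + K*C)
K*C = 8.25 * 3.115 = 25.69875
theta = 25.69875 / (1 + 25.69875) = 25.69875 / 26.69875
theta = 0.9625

0.9625


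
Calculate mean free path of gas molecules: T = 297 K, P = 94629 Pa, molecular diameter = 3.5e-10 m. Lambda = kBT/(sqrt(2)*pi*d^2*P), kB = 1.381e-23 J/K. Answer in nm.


Mean free path: lambda = kB*T / (sqrt(2) * pi * d^2 * P)
lambda = 1.381e-23 * 297 / (sqrt(2) * pi * (3.5e-10)^2 * 94629)
lambda = 7.96388e-08 m
lambda = 79.64 nm

79.64


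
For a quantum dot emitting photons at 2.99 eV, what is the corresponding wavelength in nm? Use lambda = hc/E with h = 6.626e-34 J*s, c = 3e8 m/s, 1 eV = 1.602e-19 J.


Convert energy: E = 2.99 eV = 2.99 * 1.602e-19 = 4.78998e-19 J
lambda = h*c / E = 6.626e-34 * 3e8 / 4.78998e-19
lambda = 4.14991e-07 m = 415.0 nm

415.0


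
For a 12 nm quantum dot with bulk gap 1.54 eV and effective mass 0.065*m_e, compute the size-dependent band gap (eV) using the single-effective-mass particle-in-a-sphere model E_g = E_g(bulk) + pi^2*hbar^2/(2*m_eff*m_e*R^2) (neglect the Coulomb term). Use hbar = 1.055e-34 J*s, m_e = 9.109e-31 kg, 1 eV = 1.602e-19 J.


Radius R = 12/2 nm = 6e-09 m
Confinement energy dE = pi^2 * hbar^2 / (2 * m_eff * m_e * R^2)
dE = pi^2 * (1.055e-34)^2 / (2 * 0.065 * 9.109e-31 * (6e-09)^2) J, divided by 1.602e-19 J/eV
dE = 0.1609 eV
Total band gap = E_g(bulk) + dE = 1.54 + 0.1609 = 1.7009 eV

1.7009


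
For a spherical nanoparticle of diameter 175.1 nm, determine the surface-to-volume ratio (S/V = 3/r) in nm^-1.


Radius r = 175.1/2 = 87.55 nm
S/V = 3 / r = 3 / 87.55
S/V = 0.0343 nm^-1

0.0343


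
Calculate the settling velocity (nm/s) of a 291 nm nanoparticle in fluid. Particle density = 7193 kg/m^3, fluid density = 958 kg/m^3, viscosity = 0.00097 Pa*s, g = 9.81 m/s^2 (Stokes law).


Radius R = 291/2 nm = 1.455e-07 m
Density difference = 7193 - 958 = 6235 kg/m^3
v = 2 * R^2 * (rho_p - rho_f) * g / (9 * eta)
v = 2 * (1.455e-07)^2 * 6235 * 9.81 / (9 * 0.00097)
v = 2.96652e-07 m/s = 296.6519 nm/s

296.6519


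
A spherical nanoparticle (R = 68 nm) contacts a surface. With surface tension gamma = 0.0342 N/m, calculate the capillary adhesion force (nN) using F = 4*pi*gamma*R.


Convert radius: R = 68 nm = 6.8e-08 m
F = 4 * pi * gamma * R
F = 4 * pi * 0.0342 * 6.8e-08
F = 2.92244e-08 N = 29.2244 nN

29.2244


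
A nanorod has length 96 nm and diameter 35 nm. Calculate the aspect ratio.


Aspect ratio AR = length / diameter
AR = 96 / 35
AR = 2.74

2.74


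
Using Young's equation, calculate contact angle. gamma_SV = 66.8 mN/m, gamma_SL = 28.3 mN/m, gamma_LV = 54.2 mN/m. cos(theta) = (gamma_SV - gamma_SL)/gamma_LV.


cos(theta) = (gamma_SV - gamma_SL) / gamma_LV
cos(theta) = (66.8 - 28.3) / 54.2
cos(theta) = 0.710332
theta = arccos(0.710332) = 44.74 degrees

44.74


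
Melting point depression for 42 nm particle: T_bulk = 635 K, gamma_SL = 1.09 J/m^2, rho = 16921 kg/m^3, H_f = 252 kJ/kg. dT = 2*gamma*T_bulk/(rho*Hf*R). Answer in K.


Radius R = 42/2 = 21 nm = 2.1e-08 m
Convert H_f = 252 kJ/kg = 252000 J/kg
dT = 2 * gamma_SL * T_bulk / (rho * H_f * R)
dT = 2 * 1.09 * 635 / (16921 * 252000 * 2.1e-08)
dT = 15.5 K

15.5


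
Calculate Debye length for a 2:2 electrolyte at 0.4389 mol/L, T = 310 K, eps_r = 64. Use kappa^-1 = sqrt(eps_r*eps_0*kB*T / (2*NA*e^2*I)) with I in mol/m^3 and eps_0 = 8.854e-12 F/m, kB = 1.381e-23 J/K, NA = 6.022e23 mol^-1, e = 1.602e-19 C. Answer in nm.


Ionic strength I = 0.4389 * 2^2 * 1000 = 1755.6 mol/m^3
kappa^-1 = sqrt(64 * 8.854e-12 * 1.381e-23 * 310 / (2 * 6.022e23 * (1.602e-19)^2 * 1755.6))
kappa^-1 = 0.211 nm

0.211


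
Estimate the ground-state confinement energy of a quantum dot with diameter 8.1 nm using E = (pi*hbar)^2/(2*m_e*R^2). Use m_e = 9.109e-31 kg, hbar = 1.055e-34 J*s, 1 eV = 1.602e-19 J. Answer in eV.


Radius R = 8.1/2 = 4.05 nm = 4.05e-09 m
E = (pi * 1.055e-34)^2 / (2 * 9.109e-31 * (4.05e-09)^2)
E(J) = 3.67616e-21
E = E(J) / 1.602e-19 = 0.0229 eV

0.0229


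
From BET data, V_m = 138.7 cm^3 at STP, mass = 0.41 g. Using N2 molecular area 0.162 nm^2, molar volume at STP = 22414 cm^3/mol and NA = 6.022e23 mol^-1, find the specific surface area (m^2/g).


Number of moles in monolayer = V_m / 22414 = 138.7 / 22414 = 0.0061881
Number of molecules = moles * NA = 0.0061881 * 6.022e23
SA = molecules * sigma / mass
SA = (138.7 / 22414) * 6.022e23 * 0.162e-18 / 0.41
SA = 1472.4 m^2/g

1472.4


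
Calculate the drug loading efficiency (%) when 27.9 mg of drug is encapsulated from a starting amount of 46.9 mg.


Drug loading efficiency = (drug loaded / drug initial) * 100
DLE = 27.9 / 46.9 * 100
DLE = 0.5949 * 100
DLE = 59.49%

59.49


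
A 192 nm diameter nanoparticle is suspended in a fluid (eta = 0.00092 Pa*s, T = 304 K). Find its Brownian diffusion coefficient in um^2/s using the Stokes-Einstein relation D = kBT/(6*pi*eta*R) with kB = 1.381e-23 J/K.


Radius R = 192/2 = 96 nm = 9.6e-08 m
D = kB*T / (6*pi*eta*R)
D = 1.381e-23 * 304 / (6 * pi * 0.00092 * 9.6e-08)
D = 2.52178e-12 m^2/s = 2.522 um^2/s

2.522


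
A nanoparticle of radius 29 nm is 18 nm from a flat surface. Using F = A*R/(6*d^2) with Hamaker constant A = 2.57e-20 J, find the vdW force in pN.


Convert to SI: R = 29 nm = 2.9e-08 m, d = 18 nm = 1.8e-08 m
F = A * R / (6 * d^2)
F = 2.57e-20 * 2.9e-08 / (6 * (1.8e-08)^2)
F = 3.83385e-13 N = 0.383 pN

0.383


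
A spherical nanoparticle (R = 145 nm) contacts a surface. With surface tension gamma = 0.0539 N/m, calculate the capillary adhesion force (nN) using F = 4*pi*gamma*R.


Convert radius: R = 145 nm = 1.45e-07 m
F = 4 * pi * gamma * R
F = 4 * pi * 0.0539 * 1.45e-07
F = 9.82125e-08 N = 98.2125 nN

98.2125


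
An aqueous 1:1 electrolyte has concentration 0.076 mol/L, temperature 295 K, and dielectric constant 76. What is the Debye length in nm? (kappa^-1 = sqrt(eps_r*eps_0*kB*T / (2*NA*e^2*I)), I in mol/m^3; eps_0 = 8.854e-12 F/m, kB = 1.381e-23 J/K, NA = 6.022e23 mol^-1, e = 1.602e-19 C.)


Ionic strength I = 0.076 * 1^2 * 1000 = 76 mol/m^3
kappa^-1 = sqrt(76 * 8.854e-12 * 1.381e-23 * 295 / (2 * 6.022e23 * (1.602e-19)^2 * 76))
kappa^-1 = 1.08 nm

1.08


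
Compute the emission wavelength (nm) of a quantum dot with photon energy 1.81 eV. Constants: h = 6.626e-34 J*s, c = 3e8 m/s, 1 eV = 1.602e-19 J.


Convert energy: E = 1.81 eV = 1.81 * 1.602e-19 = 2.89962e-19 J
lambda = h*c / E = 6.626e-34 * 3e8 / 2.89962e-19
lambda = 6.85538e-07 m = 685.5 nm

685.5


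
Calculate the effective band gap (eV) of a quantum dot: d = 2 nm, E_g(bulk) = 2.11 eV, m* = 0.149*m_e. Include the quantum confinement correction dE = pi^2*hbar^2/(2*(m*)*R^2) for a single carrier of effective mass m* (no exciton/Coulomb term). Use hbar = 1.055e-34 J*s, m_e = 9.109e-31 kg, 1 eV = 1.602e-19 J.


Radius R = 2/2 nm = 1e-09 m
Confinement energy dE = pi^2 * hbar^2 / (2 * m_eff * m_e * R^2)
dE = pi^2 * (1.055e-34)^2 / (2 * 0.149 * 9.109e-31 * (1e-09)^2) J, divided by 1.602e-19 J/eV
dE = 2.5261 eV
Total band gap = E_g(bulk) + dE = 2.11 + 2.5261 = 4.6361 eV

4.6361


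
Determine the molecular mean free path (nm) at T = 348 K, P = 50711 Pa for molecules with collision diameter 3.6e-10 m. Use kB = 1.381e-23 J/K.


Mean free path: lambda = kB*T / (sqrt(2) * pi * d^2 * P)
lambda = 1.381e-23 * 348 / (sqrt(2) * pi * (3.6e-10)^2 * 50711)
lambda = 1.64589e-07 m
lambda = 164.59 nm

164.59


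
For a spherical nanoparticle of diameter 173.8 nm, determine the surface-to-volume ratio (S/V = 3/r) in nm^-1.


Radius r = 173.8/2 = 86.9 nm
S/V = 3 / r = 3 / 86.9
S/V = 0.0345 nm^-1

0.0345


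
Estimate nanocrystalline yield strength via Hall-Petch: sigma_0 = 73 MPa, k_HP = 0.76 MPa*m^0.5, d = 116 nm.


d = 116 nm = 1.16e-07 m
sqrt(d) = 0.0003405877
Hall-Petch contribution = k / sqrt(d) = 0.76 / 0.0003405877 = 2231.4 MPa
sigma = sigma_0 + k/sqrt(d) = 73 + 2231.4 = 2304.4 MPa

2304.4


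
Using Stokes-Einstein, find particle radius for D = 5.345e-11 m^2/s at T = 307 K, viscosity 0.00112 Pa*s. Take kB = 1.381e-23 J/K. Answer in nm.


Stokes-Einstein: R = kB*T / (6*pi*eta*D)
R = 1.381e-23 * 307 / (6 * pi * 0.00112 * 5.345e-11)
R = 3.75721e-09 m = 3.76 nm

3.76


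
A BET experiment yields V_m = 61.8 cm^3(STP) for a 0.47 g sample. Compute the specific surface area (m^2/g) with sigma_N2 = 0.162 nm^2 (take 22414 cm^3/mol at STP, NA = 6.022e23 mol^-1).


Number of moles in monolayer = V_m / 22414 = 61.8 / 22414 = 0.00275721
Number of molecules = moles * NA = 0.00275721 * 6.022e23
SA = molecules * sigma / mass
SA = (61.8 / 22414) * 6.022e23 * 0.162e-18 / 0.47
SA = 572.3 m^2/g

572.3


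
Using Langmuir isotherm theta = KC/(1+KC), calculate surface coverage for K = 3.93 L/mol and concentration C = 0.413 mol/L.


Langmuir isotherm: theta = K*C / (1 + K*C)
K*C = 3.93 * 0.413 = 1.62309
theta = 1.62309 / (1 + 1.62309) = 1.62309 / 2.62309
theta = 0.6188

0.6188


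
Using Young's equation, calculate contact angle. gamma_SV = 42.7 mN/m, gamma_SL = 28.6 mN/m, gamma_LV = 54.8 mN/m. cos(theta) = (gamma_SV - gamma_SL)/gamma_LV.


cos(theta) = (gamma_SV - gamma_SL) / gamma_LV
cos(theta) = (42.7 - 28.6) / 54.8
cos(theta) = 0.257299
theta = arccos(0.257299) = 75.09 degrees

75.09


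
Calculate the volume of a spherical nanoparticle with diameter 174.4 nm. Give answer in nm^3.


Radius r = 174.4/2 = 87.2 nm
Volume V = (4/3) * pi * r^3
V = (4/3) * pi * (87.2)^3
V = 2777397.65 nm^3

2777397.65


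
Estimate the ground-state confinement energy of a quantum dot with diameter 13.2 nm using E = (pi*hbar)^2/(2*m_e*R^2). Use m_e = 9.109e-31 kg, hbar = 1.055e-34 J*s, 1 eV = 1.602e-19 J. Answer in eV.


Radius R = 13.2/2 = 6.6 nm = 6.6e-09 m
E = (pi * 1.055e-34)^2 / (2 * 9.109e-31 * (6.6e-09)^2)
E(J) = 1.38425e-21
E = E(J) / 1.602e-19 = 0.0086 eV

0.0086


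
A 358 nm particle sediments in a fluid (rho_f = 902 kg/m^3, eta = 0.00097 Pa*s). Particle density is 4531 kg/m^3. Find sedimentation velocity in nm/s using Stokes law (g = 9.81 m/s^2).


Radius R = 358/2 nm = 1.79e-07 m
Density difference = 4531 - 902 = 3629 kg/m^3
v = 2 * R^2 * (rho_p - rho_f) * g / (9 * eta)
v = 2 * (1.79e-07)^2 * 3629 * 9.81 / (9 * 0.00097)
v = 2.61323e-07 m/s = 261.3231 nm/s

261.3231


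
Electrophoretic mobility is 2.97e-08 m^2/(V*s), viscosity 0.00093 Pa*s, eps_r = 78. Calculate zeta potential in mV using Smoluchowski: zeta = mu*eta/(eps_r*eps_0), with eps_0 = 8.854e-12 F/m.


Smoluchowski equation: zeta = mu * eta / (eps_r * eps_0)
zeta = 2.97e-08 * 0.00093 / (78 * 8.854e-12)
zeta = 0.039995 V = 39.99 mV

39.99


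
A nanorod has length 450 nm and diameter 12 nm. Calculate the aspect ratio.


Aspect ratio AR = length / diameter
AR = 450 / 12
AR = 37.5

37.5


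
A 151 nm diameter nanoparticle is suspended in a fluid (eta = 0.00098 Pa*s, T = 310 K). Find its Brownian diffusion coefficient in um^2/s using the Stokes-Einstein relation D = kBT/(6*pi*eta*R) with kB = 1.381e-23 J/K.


Radius R = 151/2 = 75.5 nm = 7.55e-08 m
D = kB*T / (6*pi*eta*R)
D = 1.381e-23 * 310 / (6 * pi * 0.00098 * 7.55e-08)
D = 3.0696e-12 m^2/s = 3.07 um^2/s

3.07


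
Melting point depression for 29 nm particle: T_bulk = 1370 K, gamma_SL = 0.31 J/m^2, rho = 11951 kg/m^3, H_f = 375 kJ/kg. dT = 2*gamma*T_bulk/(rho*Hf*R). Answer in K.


Radius R = 29/2 = 14.5 nm = 1.45e-08 m
Convert H_f = 375 kJ/kg = 375000 J/kg
dT = 2 * gamma_SL * T_bulk / (rho * H_f * R)
dT = 2 * 0.31 * 1370 / (11951 * 375000 * 1.45e-08)
dT = 13.1 K

13.1


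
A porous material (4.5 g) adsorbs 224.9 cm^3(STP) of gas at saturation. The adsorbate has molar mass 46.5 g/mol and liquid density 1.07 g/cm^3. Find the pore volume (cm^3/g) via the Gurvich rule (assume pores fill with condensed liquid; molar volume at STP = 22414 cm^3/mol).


Moles adsorbed n = V_ads / 22414 = 224.9 / 22414 = 1.003391e-02 mol
Liquid volume V_liq = n * M / rho_liq = 1.003391e-02 * 46.5 / 1.07 = 0.43605 cm^3
Specific pore volume V_pore = V_liq / m_sample = 0.43605 / 4.5
V_pore = 0.0969 cm^3/g

0.0969


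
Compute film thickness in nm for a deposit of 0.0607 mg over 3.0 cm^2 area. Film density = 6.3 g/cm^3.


Convert: m = 0.0607 mg = 6.0700e-08 kg, A = 3.0 cm^2 = 3.0000e-04 m^2, rho = 6.3 g/cm^3 = 6300 kg/m^3
t = m / (A * rho)
t = 6.0700e-08 / (3.0000e-04 * 6300)
t = 3.2116e-08 m = 32.1 nm

32.1


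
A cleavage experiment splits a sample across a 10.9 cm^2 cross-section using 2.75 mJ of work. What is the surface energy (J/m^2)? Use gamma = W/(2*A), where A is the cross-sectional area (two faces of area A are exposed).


Convert: A = 10.9 cm^2 = 0.00109 m^2, W = 2.75 mJ = 0.00275 J
Cleaving exposes two faces of area A, so total new surface = 2*A and gamma = W / (2*A)
gamma = 0.00275 / (2 * 0.00109)
gamma = 1.261 J/m^2

1.261


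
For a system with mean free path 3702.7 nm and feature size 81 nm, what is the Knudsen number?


Knudsen number Kn = lambda / L
Kn = 3702.7 / 81
Kn = 45.7123

45.7123


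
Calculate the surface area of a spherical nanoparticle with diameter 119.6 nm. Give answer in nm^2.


Radius r = 119.6/2 = 59.8 nm
Surface area SA = 4 * pi * r^2
SA = 4 * pi * (59.8)^2
SA = 44937.84 nm^2

44937.84


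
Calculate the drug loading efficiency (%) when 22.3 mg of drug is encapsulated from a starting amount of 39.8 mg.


Drug loading efficiency = (drug loaded / drug initial) * 100
DLE = 22.3 / 39.8 * 100
DLE = 0.5603 * 100
DLE = 56.03%

56.03


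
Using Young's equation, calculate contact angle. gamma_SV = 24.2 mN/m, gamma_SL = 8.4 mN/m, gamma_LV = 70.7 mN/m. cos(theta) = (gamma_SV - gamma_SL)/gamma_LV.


cos(theta) = (gamma_SV - gamma_SL) / gamma_LV
cos(theta) = (24.2 - 8.4) / 70.7
cos(theta) = 0.223479
theta = arccos(0.223479) = 77.09 degrees

77.09


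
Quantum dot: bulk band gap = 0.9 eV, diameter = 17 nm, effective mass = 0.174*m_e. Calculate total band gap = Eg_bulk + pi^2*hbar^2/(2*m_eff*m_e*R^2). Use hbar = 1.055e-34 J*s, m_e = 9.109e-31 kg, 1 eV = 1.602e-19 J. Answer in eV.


Radius R = 17/2 nm = 8.5e-09 m
Confinement energy dE = pi^2 * hbar^2 / (2 * m_eff * m_e * R^2)
dE = pi^2 * (1.055e-34)^2 / (2 * 0.174 * 9.109e-31 * (8.5e-09)^2) J, divided by 1.602e-19 J/eV
dE = 0.0299 eV
Total band gap = E_g(bulk) + dE = 0.9 + 0.0299 = 0.9299 eV

0.9299


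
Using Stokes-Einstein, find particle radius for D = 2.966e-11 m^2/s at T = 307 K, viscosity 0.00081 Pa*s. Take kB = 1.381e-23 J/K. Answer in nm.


Stokes-Einstein: R = kB*T / (6*pi*eta*D)
R = 1.381e-23 * 307 / (6 * pi * 0.00081 * 2.966e-11)
R = 9.36213e-09 m = 9.36 nm

9.36


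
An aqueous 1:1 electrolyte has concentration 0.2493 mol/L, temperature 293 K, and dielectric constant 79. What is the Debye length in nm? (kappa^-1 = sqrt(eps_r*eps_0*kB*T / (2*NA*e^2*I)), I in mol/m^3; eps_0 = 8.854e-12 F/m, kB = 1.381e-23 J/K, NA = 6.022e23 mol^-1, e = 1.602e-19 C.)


Ionic strength I = 0.2493 * 1^2 * 1000 = 249.3 mol/m^3
kappa^-1 = sqrt(79 * 8.854e-12 * 1.381e-23 * 293 / (2 * 6.022e23 * (1.602e-19)^2 * 249.3))
kappa^-1 = 0.606 nm

0.606


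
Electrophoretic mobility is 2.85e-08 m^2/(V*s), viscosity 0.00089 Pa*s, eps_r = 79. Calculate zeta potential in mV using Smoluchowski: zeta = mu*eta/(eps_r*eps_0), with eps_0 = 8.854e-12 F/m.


Smoluchowski equation: zeta = mu * eta / (eps_r * eps_0)
zeta = 2.85e-08 * 0.00089 / (79 * 8.854e-12)
zeta = 0.036263 V = 36.26 mV

36.26


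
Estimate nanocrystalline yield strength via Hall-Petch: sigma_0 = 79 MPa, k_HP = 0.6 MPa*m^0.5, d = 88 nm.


d = 88 nm = 8.8e-08 m
sqrt(d) = 0.0002966479
Hall-Petch contribution = k / sqrt(d) = 0.6 / 0.0002966479 = 2022.6 MPa
sigma = sigma_0 + k/sqrt(d) = 79 + 2022.6 = 2101.6 MPa

2101.6


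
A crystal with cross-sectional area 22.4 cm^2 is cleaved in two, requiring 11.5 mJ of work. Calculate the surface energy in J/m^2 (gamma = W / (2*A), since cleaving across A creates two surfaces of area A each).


Convert: A = 22.4 cm^2 = 0.00224 m^2, W = 11.5 mJ = 0.0115 J
Cleaving exposes two faces of area A, so total new surface = 2*A and gamma = W / (2*A)
gamma = 0.0115 / (2 * 0.00224)
gamma = 2.567 J/m^2

2.567


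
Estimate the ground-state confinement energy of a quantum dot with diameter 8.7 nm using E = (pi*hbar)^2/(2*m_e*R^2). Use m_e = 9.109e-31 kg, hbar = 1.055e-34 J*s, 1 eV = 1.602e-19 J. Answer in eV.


Radius R = 8.7/2 = 4.35 nm = 4.35e-09 m
E = (pi * 1.055e-34)^2 / (2 * 9.109e-31 * (4.35e-09)^2)
E(J) = 3.18658e-21
E = E(J) / 1.602e-19 = 0.0199 eV

0.0199


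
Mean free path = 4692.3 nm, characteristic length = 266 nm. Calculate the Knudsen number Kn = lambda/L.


Knudsen number Kn = lambda / L
Kn = 4692.3 / 266
Kn = 17.6402

17.6402


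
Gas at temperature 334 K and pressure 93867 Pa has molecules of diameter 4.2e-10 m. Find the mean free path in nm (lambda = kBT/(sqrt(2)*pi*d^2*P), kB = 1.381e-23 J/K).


Mean free path: lambda = kB*T / (sqrt(2) * pi * d^2 * P)
lambda = 1.381e-23 * 334 / (sqrt(2) * pi * (4.2e-10)^2 * 93867)
lambda = 6.26995e-08 m
lambda = 62.7 nm

62.7


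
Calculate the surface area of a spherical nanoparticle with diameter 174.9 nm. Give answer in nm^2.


Radius r = 174.9/2 = 87.45 nm
Surface area SA = 4 * pi * r^2
SA = 4 * pi * (87.45)^2
SA = 96101.35 nm^2

96101.35


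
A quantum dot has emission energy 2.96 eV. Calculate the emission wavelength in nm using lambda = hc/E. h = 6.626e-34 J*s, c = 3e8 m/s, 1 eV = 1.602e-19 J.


Convert energy: E = 2.96 eV = 2.96 * 1.602e-19 = 4.74192e-19 J
lambda = h*c / E = 6.626e-34 * 3e8 / 4.74192e-19
lambda = 4.19197e-07 m = 419.2 nm

419.2


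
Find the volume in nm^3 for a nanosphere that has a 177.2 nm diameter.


Radius r = 177.2/2 = 88.6 nm
Volume V = (4/3) * pi * r^3
V = (4/3) * pi * (88.6)^3
V = 2913330.63 nm^3

2913330.63


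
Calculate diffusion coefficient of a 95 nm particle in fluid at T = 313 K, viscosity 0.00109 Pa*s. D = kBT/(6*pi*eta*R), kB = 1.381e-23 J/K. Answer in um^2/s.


Radius R = 95/2 = 47.5 nm = 4.75e-08 m
D = kB*T / (6*pi*eta*R)
D = 1.381e-23 * 313 / (6 * pi * 0.00109 * 4.75e-08)
D = 4.42911e-12 m^2/s = 4.429 um^2/s

4.429


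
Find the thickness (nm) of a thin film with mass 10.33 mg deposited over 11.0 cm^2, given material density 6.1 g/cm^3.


Convert: m = 10.33 mg = 1.0330e-05 kg, A = 11.0 cm^2 = 1.1000e-03 m^2, rho = 6.1 g/cm^3 = 6100 kg/m^3
t = m / (A * rho)
t = 1.0330e-05 / (1.1000e-03 * 6100)
t = 1.5395e-06 m = 1539.5 nm

1539.5


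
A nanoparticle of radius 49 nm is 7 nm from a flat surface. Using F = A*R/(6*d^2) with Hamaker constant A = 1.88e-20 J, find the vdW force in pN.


Convert to SI: R = 49 nm = 4.9e-08 m, d = 7 nm = 7e-09 m
F = A * R / (6 * d^2)
F = 1.88e-20 * 4.9e-08 / (6 * (7e-09)^2)
F = 3.13333e-12 N = 3.133 pN

3.133


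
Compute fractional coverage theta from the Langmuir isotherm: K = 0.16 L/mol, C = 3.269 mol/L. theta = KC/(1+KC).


Langmuir isotherm: theta = K*C / (1 + K*C)
K*C = 0.16 * 3.269 = 0.52304
theta = 0.52304 / (1 + 0.52304) = 0.52304 / 1.52304
theta = 0.3434

0.3434


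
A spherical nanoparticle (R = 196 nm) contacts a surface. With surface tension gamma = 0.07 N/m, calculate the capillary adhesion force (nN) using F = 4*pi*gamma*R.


Convert radius: R = 196 nm = 1.96e-07 m
F = 4 * pi * gamma * R
F = 4 * pi * 0.07 * 1.96e-07
F = 1.72411e-07 N = 172.4106 nN

172.4106


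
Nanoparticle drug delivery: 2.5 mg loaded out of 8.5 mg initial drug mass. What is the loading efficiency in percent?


Drug loading efficiency = (drug loaded / drug initial) * 100
DLE = 2.5 / 8.5 * 100
DLE = 0.2941 * 100
DLE = 29.41%

29.41


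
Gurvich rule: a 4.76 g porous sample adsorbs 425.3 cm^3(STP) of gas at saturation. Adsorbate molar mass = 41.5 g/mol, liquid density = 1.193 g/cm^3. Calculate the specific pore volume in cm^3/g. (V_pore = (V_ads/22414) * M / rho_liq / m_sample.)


Moles adsorbed n = V_ads / 22414 = 425.3 / 22414 = 1.897475e-02 mol
Liquid volume V_liq = n * M / rho_liq = 1.897475e-02 * 41.5 / 1.193 = 0.66006 cm^3
Specific pore volume V_pore = V_liq / m_sample = 0.66006 / 4.76
V_pore = 0.1387 cm^3/g

0.1387


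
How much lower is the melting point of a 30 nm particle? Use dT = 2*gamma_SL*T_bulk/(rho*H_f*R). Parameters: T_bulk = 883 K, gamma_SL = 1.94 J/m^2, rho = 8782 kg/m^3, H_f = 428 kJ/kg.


Radius R = 30/2 = 15 nm = 1.5e-08 m
Convert H_f = 428 kJ/kg = 428000 J/kg
dT = 2 * gamma_SL * T_bulk / (rho * H_f * R)
dT = 2 * 1.94 * 883 / (8782 * 428000 * 1.5e-08)
dT = 60.8 K

60.8


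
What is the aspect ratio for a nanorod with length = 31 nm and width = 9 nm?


Aspect ratio AR = length / diameter
AR = 31 / 9
AR = 3.44

3.44


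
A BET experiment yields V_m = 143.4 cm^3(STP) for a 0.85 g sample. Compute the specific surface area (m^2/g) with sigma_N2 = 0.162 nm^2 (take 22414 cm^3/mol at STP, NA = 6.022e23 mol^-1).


Number of moles in monolayer = V_m / 22414 = 143.4 / 22414 = 0.00639779
Number of molecules = moles * NA = 0.00639779 * 6.022e23
SA = molecules * sigma / mass
SA = (143.4 / 22414) * 6.022e23 * 0.162e-18 / 0.85
SA = 734.3 m^2/g

734.3


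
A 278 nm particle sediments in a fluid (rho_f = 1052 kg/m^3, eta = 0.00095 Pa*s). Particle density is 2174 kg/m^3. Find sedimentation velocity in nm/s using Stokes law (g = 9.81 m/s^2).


Radius R = 278/2 nm = 1.39e-07 m
Density difference = 2174 - 1052 = 1122 kg/m^3
v = 2 * R^2 * (rho_p - rho_f) * g / (9 * eta)
v = 2 * (1.39e-07)^2 * 1122 * 9.81 / (9 * 0.00095)
v = 4.97457e-08 m/s = 49.7457 nm/s

49.7457


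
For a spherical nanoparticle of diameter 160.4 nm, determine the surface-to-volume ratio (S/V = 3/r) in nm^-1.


Radius r = 160.4/2 = 80.2 nm
S/V = 3 / r = 3 / 80.2
S/V = 0.0374 nm^-1

0.0374


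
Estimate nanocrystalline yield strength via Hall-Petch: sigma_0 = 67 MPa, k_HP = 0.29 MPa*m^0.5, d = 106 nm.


d = 106 nm = 1.06e-07 m
sqrt(d) = 0.0003255764
Hall-Petch contribution = k / sqrt(d) = 0.29 / 0.0003255764 = 890.7 MPa
sigma = sigma_0 + k/sqrt(d) = 67 + 890.7 = 957.7 MPa

957.7


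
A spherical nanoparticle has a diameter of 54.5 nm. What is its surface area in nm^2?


Radius r = 54.5/2 = 27.25 nm
Surface area SA = 4 * pi * r^2
SA = 4 * pi * (27.25)^2
SA = 9331.32 nm^2

9331.32


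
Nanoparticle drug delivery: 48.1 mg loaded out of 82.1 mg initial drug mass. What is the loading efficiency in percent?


Drug loading efficiency = (drug loaded / drug initial) * 100
DLE = 48.1 / 82.1 * 100
DLE = 0.5859 * 100
DLE = 58.59%

58.59


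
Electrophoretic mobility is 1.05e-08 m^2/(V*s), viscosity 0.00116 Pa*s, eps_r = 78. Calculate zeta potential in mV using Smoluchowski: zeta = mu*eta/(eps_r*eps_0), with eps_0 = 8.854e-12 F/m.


Smoluchowski equation: zeta = mu * eta / (eps_r * eps_0)
zeta = 1.05e-08 * 0.00116 / (78 * 8.854e-12)
zeta = 0.017637 V = 17.64 mV

17.64


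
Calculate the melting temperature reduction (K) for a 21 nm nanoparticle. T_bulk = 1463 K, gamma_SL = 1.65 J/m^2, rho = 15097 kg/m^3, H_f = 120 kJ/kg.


Radius R = 21/2 = 10.5 nm = 1.05e-08 m
Convert H_f = 120 kJ/kg = 120000 J/kg
dT = 2 * gamma_SL * T_bulk / (rho * H_f * R)
dT = 2 * 1.65 * 1463 / (15097 * 120000 * 1.05e-08)
dT = 253.8 K

253.8


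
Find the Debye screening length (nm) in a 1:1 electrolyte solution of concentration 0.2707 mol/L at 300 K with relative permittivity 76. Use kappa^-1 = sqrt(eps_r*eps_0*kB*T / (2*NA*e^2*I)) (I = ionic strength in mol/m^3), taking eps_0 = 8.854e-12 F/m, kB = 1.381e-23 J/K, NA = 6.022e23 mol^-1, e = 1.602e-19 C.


Ionic strength I = 0.2707 * 1^2 * 1000 = 270.7 mol/m^3
kappa^-1 = sqrt(76 * 8.854e-12 * 1.381e-23 * 300 / (2 * 6.022e23 * (1.602e-19)^2 * 270.7))
kappa^-1 = 0.577 nm

0.577


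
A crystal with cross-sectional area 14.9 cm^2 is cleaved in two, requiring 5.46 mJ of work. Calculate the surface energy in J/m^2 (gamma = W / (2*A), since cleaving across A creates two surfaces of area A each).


Convert: A = 14.9 cm^2 = 0.00149 m^2, W = 5.46 mJ = 0.00546 J
Cleaving exposes two faces of area A, so total new surface = 2*A and gamma = W / (2*A)
gamma = 0.00546 / (2 * 0.00149)
gamma = 1.832 J/m^2

1.832


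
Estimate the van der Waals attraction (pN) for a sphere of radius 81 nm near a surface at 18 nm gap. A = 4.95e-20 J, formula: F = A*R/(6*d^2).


Convert to SI: R = 81 nm = 8.1e-08 m, d = 18 nm = 1.8e-08 m
F = A * R / (6 * d^2)
F = 4.95e-20 * 8.1e-08 / (6 * (1.8e-08)^2)
F = 2.0625e-12 N = 2.062 pN

2.062


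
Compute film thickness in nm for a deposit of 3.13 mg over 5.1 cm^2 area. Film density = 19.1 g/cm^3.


Convert: m = 3.13 mg = 3.1300e-06 kg, A = 5.1 cm^2 = 5.1000e-04 m^2, rho = 19.1 g/cm^3 = 19100 kg/m^3
t = m / (A * rho)
t = 3.1300e-06 / (5.1000e-04 * 19100)
t = 3.2132e-07 m = 321.3 nm

321.3


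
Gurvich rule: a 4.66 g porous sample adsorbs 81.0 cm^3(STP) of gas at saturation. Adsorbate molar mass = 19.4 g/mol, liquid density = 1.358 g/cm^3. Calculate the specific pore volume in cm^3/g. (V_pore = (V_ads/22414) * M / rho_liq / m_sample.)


Moles adsorbed n = V_ads / 22414 = 81.0 / 22414 = 3.613813e-03 mol
Liquid volume V_liq = n * M / rho_liq = 3.613813e-03 * 19.4 / 1.358 = 0.05163 cm^3
Specific pore volume V_pore = V_liq / m_sample = 0.05163 / 4.66
V_pore = 0.0111 cm^3/g

0.0111


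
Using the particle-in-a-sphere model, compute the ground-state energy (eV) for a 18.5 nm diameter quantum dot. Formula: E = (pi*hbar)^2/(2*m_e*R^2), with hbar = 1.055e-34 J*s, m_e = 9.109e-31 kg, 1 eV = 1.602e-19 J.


Radius R = 18.5/2 = 9.25 nm = 9.25e-09 m
E = (pi * 1.055e-34)^2 / (2 * 9.109e-31 * (9.25e-09)^2)
E(J) = 7.04726e-22
E = E(J) / 1.602e-19 = 0.0044 eV

0.0044


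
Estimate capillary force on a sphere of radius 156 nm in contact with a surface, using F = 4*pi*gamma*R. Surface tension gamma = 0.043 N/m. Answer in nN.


Convert radius: R = 156 nm = 1.56e-07 m
F = 4 * pi * gamma * R
F = 4 * pi * 0.043 * 1.56e-07
F = 8.42952e-08 N = 84.2952 nN

84.2952


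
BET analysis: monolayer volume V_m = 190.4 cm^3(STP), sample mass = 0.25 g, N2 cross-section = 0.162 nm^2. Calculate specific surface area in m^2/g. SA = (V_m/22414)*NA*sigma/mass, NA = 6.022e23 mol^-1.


Number of moles in monolayer = V_m / 22414 = 190.4 / 22414 = 0.00849469
Number of molecules = moles * NA = 0.00849469 * 6.022e23
SA = molecules * sigma / mass
SA = (190.4 / 22414) * 6.022e23 * 0.162e-18 / 0.25
SA = 3314.8 m^2/g

3314.8


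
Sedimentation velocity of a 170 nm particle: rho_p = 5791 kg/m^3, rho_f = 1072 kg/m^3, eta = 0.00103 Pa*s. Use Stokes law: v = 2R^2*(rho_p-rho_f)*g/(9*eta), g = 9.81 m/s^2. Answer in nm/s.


Radius R = 170/2 nm = 8.5e-08 m
Density difference = 5791 - 1072 = 4719 kg/m^3
v = 2 * R^2 * (rho_p - rho_f) * g / (9 * eta)
v = 2 * (8.5e-08)^2 * 4719 * 9.81 / (9 * 0.00103)
v = 7.21618e-08 m/s = 72.1618 nm/s

72.1618


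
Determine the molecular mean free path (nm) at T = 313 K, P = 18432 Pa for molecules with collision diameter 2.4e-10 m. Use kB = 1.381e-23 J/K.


Mean free path: lambda = kB*T / (sqrt(2) * pi * d^2 * P)
lambda = 1.381e-23 * 313 / (sqrt(2) * pi * (2.4e-10)^2 * 18432)
lambda = 9.16385e-07 m
lambda = 916.39 nm

916.39


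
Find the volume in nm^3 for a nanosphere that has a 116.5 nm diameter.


Radius r = 116.5/2 = 58.25 nm
Volume V = (4/3) * pi * r^3
V = (4/3) * pi * (58.25)^3
V = 827897.17 nm^3

827897.17


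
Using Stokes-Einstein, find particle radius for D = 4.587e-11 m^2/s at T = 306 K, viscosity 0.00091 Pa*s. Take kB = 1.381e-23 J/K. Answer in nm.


Stokes-Einstein: R = kB*T / (6*pi*eta*D)
R = 1.381e-23 * 306 / (6 * pi * 0.00091 * 4.587e-11)
R = 5.37086e-09 m = 5.37 nm

5.37


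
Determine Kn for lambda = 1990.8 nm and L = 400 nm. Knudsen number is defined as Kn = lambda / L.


Knudsen number Kn = lambda / L
Kn = 1990.8 / 400
Kn = 4.977

4.977


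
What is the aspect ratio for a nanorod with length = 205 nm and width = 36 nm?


Aspect ratio AR = length / diameter
AR = 205 / 36
AR = 5.69

5.69


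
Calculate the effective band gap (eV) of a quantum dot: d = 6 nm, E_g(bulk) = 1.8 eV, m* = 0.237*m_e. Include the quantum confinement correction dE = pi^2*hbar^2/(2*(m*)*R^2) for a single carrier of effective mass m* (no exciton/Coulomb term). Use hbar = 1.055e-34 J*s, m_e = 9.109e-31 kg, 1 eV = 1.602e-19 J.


Radius R = 6/2 nm = 3e-09 m
Confinement energy dE = pi^2 * hbar^2 / (2 * m_eff * m_e * R^2)
dE = pi^2 * (1.055e-34)^2 / (2 * 0.237 * 9.109e-31 * (3e-09)^2) J, divided by 1.602e-19 J/eV
dE = 0.1765 eV
Total band gap = E_g(bulk) + dE = 1.8 + 0.1765 = 1.9765 eV

1.9765


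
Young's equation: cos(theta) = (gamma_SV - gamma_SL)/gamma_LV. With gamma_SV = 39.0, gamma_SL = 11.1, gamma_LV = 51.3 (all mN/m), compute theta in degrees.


cos(theta) = (gamma_SV - gamma_SL) / gamma_LV
cos(theta) = (39.0 - 11.1) / 51.3
cos(theta) = 0.54386
theta = arccos(0.54386) = 57.05 degrees

57.05
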